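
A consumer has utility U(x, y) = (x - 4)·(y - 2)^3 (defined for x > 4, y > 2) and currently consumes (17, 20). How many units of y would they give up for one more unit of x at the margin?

MU_x = (y−2)^3, MU_y = 3·(x−4)·(y−2)^2.
MRS = (1/3)·(y−2)/(x−4).
At (17, 20): MRS = 6/13.
So at (17, 20) the consumer would give up 6/13 units of y for one more unit of x.

MRS = 6/13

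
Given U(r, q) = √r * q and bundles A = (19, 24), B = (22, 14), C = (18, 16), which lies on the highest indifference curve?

Bundle A

Evaluate utility at each bundle:
U(A) = 104.614.
U(B) = 65.666.
U(C) = 67.882.
Highest utility is A, so A ≻ C ≻ B.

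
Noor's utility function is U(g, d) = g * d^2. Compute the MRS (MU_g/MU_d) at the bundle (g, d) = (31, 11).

MRS = 11/62

MU_g = d^2 and MU_d = 2·g·d.
MRS = MU_g/MU_d = (1/2)·d/g.
At (31, 11): MRS = 11/62.
The indifference curve has slope −11/62 at this bundle.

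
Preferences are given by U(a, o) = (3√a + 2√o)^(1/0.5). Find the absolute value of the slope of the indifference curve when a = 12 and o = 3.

MRS = 0.75

For CES with ρ = 0.5, MRS = (3/2)·√(o/a).
At (12, 3): MRS = 0.75.
That is, one extra unit of a is worth 0.75 units of o at the margin.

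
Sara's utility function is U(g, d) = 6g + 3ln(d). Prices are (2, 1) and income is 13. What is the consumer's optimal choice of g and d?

MU_g = 6, MU_d = 3/d.
MRS = 6 ÷ (3/d).
Tangency: set MRS = p_g/p_d = 2/1 = 2.
MRS depends only on d: 2·d = 2 ⇒ d* = 2/2 = 1.
From the budget, 2·g = 13 − 1·1 = 12, so g* = 6.

g* = 6, d* = 1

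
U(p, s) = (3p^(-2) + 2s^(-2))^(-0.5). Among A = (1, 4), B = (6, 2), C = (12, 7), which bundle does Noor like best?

Evaluate utility at each bundle:
U(A) = 0.566.
U(B) = 1.309.
U(C) = 4.027.
Highest utility is C, so C ≻ B ≻ A.

Bundle C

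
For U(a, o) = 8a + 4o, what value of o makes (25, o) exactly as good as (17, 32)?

U(17, 32) = 264.
Set U(25, o) = 264 and solve.
8·25 + 4o = 264 ⇒ 4o = 64 ⇒ o = 16.
Check: U(25, 16) = 264.

o = 16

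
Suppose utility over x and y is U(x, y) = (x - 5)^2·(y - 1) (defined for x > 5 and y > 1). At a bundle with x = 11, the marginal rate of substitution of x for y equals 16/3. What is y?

y = 17

MU_x = 2·(x−5)·(y−1), MU_y = (x−5)^2.
MRS = (2/1)·(y−1)/(x−5).
Substitute x = 11: MRS = (y − 1)/3. Setting this equal to 16/3 gives y − 1 = (16/3)·3 = 16, so y = 17.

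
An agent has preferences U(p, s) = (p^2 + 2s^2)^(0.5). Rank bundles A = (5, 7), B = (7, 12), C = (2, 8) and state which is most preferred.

Evaluate utility at each bundle:
U(A) = 11.091.
U(B) = 18.358.
U(C) = 11.489.
Highest utility is B, so B ≻ C ≻ A.

Bundle B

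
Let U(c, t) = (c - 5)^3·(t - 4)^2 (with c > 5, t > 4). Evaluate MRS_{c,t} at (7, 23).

MRS = 14.25

MU_c = 3·(c−5)^2·(t−4)^2, MU_t = 2·(c−5)^3·(t−4).
MRS = (3/2)·(t−4)/(c−5).
At (7, 23): MRS = 14.25.
So at (7, 23) the consumer would give up 14.25 units of t for one more unit of c.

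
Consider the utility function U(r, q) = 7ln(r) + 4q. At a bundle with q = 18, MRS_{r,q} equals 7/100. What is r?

MU_r = 7/r, MU_q = 4.
MRS = 7/r ÷ 4.
MRS depends only on r: 1.75/r = 7/100 ⇒ r = 1.75/(7/100) = 25.

r = 25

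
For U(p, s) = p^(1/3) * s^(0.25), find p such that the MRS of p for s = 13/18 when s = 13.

MU_p = 1/3·p^(-2/3)·s^(0.25) and MU_s = 0.25·p^(1/3)·s^(-0.75).
MRS = MU_p/MU_s = (4/3)·s/p.
Substitute s = 13: MRS = (52/3)/p. Setting (52/3)/p = 13/18 gives p = (52/3)/(13/18) = 24.

p = 24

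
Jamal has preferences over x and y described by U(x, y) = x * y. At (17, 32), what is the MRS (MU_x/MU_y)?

MU_x = y and MU_y = x.
MRS = MU_x/MU_y = y/x.
At (17, 32): MRS = 32/17.
That is, one extra unit of x is worth 32/17 units of y at the margin.

MRS = 32/17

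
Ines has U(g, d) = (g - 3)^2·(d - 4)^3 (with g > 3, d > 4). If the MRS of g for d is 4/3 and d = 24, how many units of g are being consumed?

g = 13

MU_g = 2·(g−3)·(d−4)^3, MU_d = 3·(g−3)^2·(d−4)^2.
MRS = (2/3)·(d−4)/(g−3).
Substitute d = 24: MRS = (40/3)/(g − 3). Setting this equal to 4/3 gives g − 3 = (40/3)/(4/3) = 10, so g = 13.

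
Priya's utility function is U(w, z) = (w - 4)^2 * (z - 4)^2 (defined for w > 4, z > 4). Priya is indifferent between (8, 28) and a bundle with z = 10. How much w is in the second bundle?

U(8, 28) = 9216.
Set U(w, 10) = 9216 and solve.
With z = 10: (10 − 4)^2 = 36, so (w − 4)^2 = 9216/36 = 256.
Taking the square root (with w > 4): w − 4 = 16, so w = 20.
Check: U(20, 10) = 9216.

w = 20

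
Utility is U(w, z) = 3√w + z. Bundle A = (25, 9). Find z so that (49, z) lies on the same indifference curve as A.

U(25, 9) = 24.
Set U(49, z) = 24 and solve.
With w = 49: √49 = 7, so z = 24 − 3·7 = 3.
Check: U(49, 3) = 24.

z = 3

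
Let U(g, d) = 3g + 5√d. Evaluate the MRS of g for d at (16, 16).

MU_g = 3, MU_d = 5/(2√d).
MRS = 3 ÷ (5/(2√d)).
At (16, 16): MRS = 4.8.
The indifference curve has slope −4.8 at this bundle.

MRS = 4.8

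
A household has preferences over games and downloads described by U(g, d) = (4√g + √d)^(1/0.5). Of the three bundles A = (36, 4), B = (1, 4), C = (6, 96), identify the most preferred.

Bundle A

Evaluate utility at each bundle:
U(A) = 676.000.
U(B) = 36.000.
U(C) = 384.000.
Highest utility is A, so A ≻ C ≻ B.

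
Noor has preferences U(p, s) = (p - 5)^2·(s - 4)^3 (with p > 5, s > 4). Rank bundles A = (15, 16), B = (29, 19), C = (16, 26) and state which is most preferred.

Evaluate utility at each bundle:
U(A) = 172800.
U(B) = 1944000.
U(C) = 1288408.
Highest utility is B, so B ≻ C ≻ A.

Bundle B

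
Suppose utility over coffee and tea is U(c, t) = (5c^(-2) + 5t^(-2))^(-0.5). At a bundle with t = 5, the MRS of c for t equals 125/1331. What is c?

c = 11

For CES with ρ = -2, MRS = (t/c)^3.
Setting (5/c)^3 = 125/1331 gives 5/c = 5/11 and c = 11.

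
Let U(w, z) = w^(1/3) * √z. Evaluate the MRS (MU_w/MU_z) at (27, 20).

MRS = 40/81

MU_w = 1/3·w^(-2/3)·√z and MU_z = 0.5·w^(1/3)·z^(-0.5).
MRS = MU_w/MU_z = (2/3)·z/w.
At (27, 20): MRS = 40/81.
That is, one extra unit of w is worth 40/81 units of z at the margin.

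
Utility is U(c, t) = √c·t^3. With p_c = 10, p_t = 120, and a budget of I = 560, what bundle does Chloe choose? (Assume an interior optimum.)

MU_c = 0.5·c^(-0.5)·t^3 and MU_t = 3·√c·t^2.
MRS = MU_c/MU_t = (1/6)·t/c.
Tangency: set MRS = p_c/p_t = 10/120 = 1/12.
So (1/6)·t/c = 1/12, i.e. t = 0.5·c.
Substitute into the budget 10·c + 120·t = 560: 70·c = 560, so c* = 8.
Then t* = 0.5·8 = 4.

c* = 8, t* = 4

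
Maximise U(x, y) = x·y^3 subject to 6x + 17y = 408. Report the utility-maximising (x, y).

MU_x = y^3 and MU_y = 3·x·y^2.
MRS = MU_x/MU_y = (1/3)·y/x.
Tangency: set MRS = p_x/p_y = 6/17.
So (1/3)·y/x = 6/17, i.e. y = (18/17)·x.
Substitute into the budget 6·x + 17·y = 408: 24·x = 408, so x* = 17.
Then y* = (18/17)·17 = 18.

x* = 17, y* = 18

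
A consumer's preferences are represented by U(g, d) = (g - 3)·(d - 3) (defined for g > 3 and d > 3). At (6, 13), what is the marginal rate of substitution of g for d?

MU_g = (d−3), MU_d = (g−3).
MRS = (d−3)/(g−3).
At (6, 13): MRS = 10/3.
That is, one extra unit of g is worth 10/3 units of d at the margin.

MRS = 10/3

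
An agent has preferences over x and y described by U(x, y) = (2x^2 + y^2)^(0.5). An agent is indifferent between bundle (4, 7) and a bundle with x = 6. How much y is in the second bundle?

y = 3

U depends on (x, y) only through S = 2x^2 + y^2, so equal utility means equal S. At (4, 7): S = 81.
With x = 6: 2·6^2 = 72, so y^2 = 81 − 72 = 9.
Hence y = √9 = 3.
Check: U(6, 3) = 9.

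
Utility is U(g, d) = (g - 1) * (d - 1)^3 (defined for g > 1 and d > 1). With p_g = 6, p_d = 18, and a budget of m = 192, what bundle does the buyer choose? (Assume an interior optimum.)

g* = 8, d* = 8

MU_g = (d−1)^3, MU_d = 3·(g−1)·(d−1)^2.
MRS = (1/3)·(d−1)/(g−1).
Tangency: set MRS = p_g/p_d = 6/18 = 1/3.
So (1/3)·(d − 1)/(g − 1) = 1/3, i.e. (d − 1) = (g − 1).
Rewrite the budget in excess-of-subsistence terms: 6·(g − 1) + 18·(d − 1) = 192 − 6·1 − 18·1 = 168.
Substituting, 24·(g − 1) = 168, so g − 1 = 7 and g* = 8.
Then d − 1 = 7, so d* = 8.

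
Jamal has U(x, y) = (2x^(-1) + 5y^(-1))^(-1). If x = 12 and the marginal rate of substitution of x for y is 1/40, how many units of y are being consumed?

y = 3

For CES with ρ = -1, MRS = (2/5)·(y/x)^2.
Setting (2/5)·(y/12)^2 = 1/40 gives (y/12)^2 = 1/16, so y/12 = 0.25 and y = 3.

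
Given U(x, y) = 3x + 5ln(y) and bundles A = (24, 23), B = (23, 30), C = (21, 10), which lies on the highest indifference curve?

Evaluate utility at each bundle:
U(A) = 87.677.
U(B) = 86.006.
U(C) = 74.513.
Highest utility is A, so A ≻ B ≻ C.

Bundle A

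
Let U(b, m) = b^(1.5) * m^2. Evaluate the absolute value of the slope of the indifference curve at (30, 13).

MU_b = 1.5·√b·m^2 and MU_m = 2·b^(1.5)·m.
MRS = MU_b/MU_m = (0.75)·m/b.
At (30, 13): MRS = 13/40.
That is, one extra unit of b is worth 13/40 units of m at the margin.

MRS = 13/40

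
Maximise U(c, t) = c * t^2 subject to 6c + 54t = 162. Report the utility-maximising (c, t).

c* = 9, t* = 2

MU_c = t^2 and MU_t = 2·c·t.
MRS = MU_c/MU_t = (1/2)·t/c.
Tangency: set MRS = p_c/p_t = 6/54 = 1/9.
So (1/2)·t/c = 1/9, i.e. t = (2/9)·c.
Substitute into the budget 6·c + 54·t = 162: 18·c = 162, so c* = 9.
Then t* = (2/9)·9 = 2.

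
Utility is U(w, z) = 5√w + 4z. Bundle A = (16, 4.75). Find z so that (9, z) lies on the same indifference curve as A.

z = 6

U(16, 4.75) = 39.
Set U(9, z) = 39 and solve.
With w = 9: √9 = 3, so 4z = 39 − 5·3 = 24 and z = 6.
Check: U(9, 6) = 39.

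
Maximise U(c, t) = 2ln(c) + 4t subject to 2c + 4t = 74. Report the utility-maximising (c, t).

MU_c = 2/c, MU_t = 4.
MRS = 2/c ÷ 4.
Tangency: set MRS = p_c/p_t = 2/4 = 0.5.
MRS depends only on c: 0.5/c = 0.5 ⇒ c* = 0.5/0.5 = 1.
From the budget, 4·t = 74 − 2·1 = 72, so t* = 18.

c* = 1, t* = 18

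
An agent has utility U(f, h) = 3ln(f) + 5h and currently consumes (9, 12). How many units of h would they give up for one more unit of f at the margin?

MRS = 1/15

MU_f = 3/f, MU_h = 5.
MRS = 3/f ÷ 5.
At (9, 12): MRS = 1/15.
That is, one extra unit of f is worth 1/15 units of h at the margin.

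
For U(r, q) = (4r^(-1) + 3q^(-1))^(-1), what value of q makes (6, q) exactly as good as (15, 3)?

U depends on (r, q) only through S = 4r^(-1) + 3q^(-1), so equal utility means equal S. At (15, 3): S = 19/15.
With r = 6: 4·6^(-1) = 2/3, so 3q^(-1) = 19/15 − 2/3 = 0.6, i.e. q^(-1) = 0.2.
Hence q = 1/0.2 = 5.
Check: U(6, 5) = 0.7895.

q = 5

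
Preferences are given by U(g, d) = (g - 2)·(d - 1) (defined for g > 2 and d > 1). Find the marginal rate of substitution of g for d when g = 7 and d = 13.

MU_g = (d−1), MU_d = (g−2).
MRS = (d−1)/(g−2).
At (7, 13): MRS = 2.4.
That is, one extra unit of g is worth 2.4 units of d at the margin.

MRS = 2.4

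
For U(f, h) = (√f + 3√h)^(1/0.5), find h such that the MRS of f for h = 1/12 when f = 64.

h = 4

For CES with ρ = 0.5, MRS = (1/3)·√(h/f).
Setting (1/3)·√(h/64) = 1/12 gives √(h/64) = 0.25, so h/64 = 1/16 and h = 4.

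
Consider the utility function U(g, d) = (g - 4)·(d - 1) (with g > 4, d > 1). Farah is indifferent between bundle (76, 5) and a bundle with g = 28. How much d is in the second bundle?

d = 13

U(76, 5) = 288.
Set U(28, d) = 288 and solve.
With g = 28: (28 − 4) = 24, so (d − 1) = 288/24 = 12.
So d = 1 + 12 = 13.
Check: U(28, 13) = 288.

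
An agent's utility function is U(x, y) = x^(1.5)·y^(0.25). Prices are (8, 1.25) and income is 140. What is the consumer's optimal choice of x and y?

x* = 15, y* = 16

MU_x = 1.5·√x·y^(0.25) and MU_y = 0.25·x^(1.5)·y^(-0.75).
MRS = MU_x/MU_y = (6)·y/x.
Tangency: set MRS = p_x/p_y = 8/1.25 = 6.4.
So (6)·y/x = 6.4, i.e. y = (16/15)·x.
Substitute into the budget 8·x + 1.25·y = 140: (28/3)·x = 140, so x* = 15.
Then y* = (16/15)·15 = 16.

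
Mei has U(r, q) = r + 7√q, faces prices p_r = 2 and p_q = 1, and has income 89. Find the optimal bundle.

MU_r = 1, MU_q = 7/(2√q).
MRS = 1 ÷ (7/(2√q)).
Tangency: set MRS = p_r/p_q = 2/1 = 2.
MRS depends only on q: (2/7)·√q = 2 ⇒ √q = 2/(2/7) = 7 ⇒ q* = 49.
From the budget, 2·r = 89 − 1·49 = 40, so r* = 20.

r* = 20, q* = 49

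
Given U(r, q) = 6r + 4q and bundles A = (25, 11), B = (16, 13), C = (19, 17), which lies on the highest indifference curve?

Bundle A

Evaluate utility at each bundle:
U(A) = 194.
U(B) = 148.
U(C) = 182.
Highest utility is A, so A ≻ C ≻ B.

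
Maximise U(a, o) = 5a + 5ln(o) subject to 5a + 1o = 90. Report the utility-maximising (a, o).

MU_a = 5, MU_o = 5/o.
MRS = 5 ÷ (5/o).
Tangency: set MRS = p_a/p_o = 5/1 = 5.
MRS depends only on o: o = 5 ⇒ o* = 5.
From the budget, 5·a = 90 − 1·5 = 85, so a* = 17.

a* = 17, o* = 5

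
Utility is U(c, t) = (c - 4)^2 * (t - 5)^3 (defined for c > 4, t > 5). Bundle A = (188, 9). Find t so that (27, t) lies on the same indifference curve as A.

U(188, 9) = 2166784.
Set U(27, t) = 2166784 and solve.
With c = 27: (27 − 4)^2 = 529, so (t − 5)^3 = 2166784/529 = 4096.
Taking the cube root (with t > 5): t − 5 = 16, so t = 21.
Check: U(27, 21) = 2166784.

t = 21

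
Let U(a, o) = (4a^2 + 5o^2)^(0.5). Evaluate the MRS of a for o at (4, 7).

For CES with ρ = 2, MRS = (4/5)·(o/a)^(-1).
At (4, 7): MRS = 16/35.
That is, one extra unit of a is worth 16/35 units of o at the margin.

MRS = 16/35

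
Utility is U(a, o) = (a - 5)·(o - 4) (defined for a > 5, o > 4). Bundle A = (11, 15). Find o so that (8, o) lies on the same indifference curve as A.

U(11, 15) = 66.
Set U(8, o) = 66 and solve.
With a = 8: (8 − 5) = 3, so (o − 4) = 66/3 = 22.
So o = 4 + 22 = 26.
Check: U(8, 26) = 66.

o = 26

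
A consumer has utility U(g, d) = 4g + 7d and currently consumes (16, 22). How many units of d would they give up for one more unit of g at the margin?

MRS = 4/7

MU_g = 4, MU_d = 7, so MRS = 4/7 at every bundle.
At (16, 22): MRS = 4/7.
So at (16, 22) the consumer would give up 4/7 units of d for one more unit of g.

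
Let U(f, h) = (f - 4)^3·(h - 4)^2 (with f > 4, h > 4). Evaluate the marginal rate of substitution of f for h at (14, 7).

MU_f = 3·(f−4)^2·(h−4)^2, MU_h = 2·(f−4)^3·(h−4).
MRS = (3/2)·(h−4)/(f−4).
At (14, 7): MRS = 0.45.
So at (14, 7) the consumer would give up 0.45 units of h for one more unit of f.

MRS = 0.45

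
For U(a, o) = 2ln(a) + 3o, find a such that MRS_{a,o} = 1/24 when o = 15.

MU_a = 2/a, MU_o = 3.
MRS = 2/a ÷ 3.
MRS depends only on a: (2/3)/a = 1/24 ⇒ a = (2/3)/(1/24) = 16.

a = 16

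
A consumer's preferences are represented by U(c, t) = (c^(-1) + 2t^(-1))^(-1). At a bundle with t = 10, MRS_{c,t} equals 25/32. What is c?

c = 8

For CES with ρ = -1, MRS = (1/2)·(t/c)^2.
Setting (1/2)·(10/c)^2 = 25/32 gives (10/c)^2 = 25/16, so 10/c = 1.25 and c = 8.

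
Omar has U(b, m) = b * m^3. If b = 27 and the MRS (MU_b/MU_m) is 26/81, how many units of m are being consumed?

MU_b = m^3 and MU_m = 3·b·m^2.
MRS = MU_b/MU_m = (1/3)·m/b.
Substitute b = 27: MRS = m/81. Setting m/81 = 26/81 gives m = (26/81)·81 = 26.

m = 26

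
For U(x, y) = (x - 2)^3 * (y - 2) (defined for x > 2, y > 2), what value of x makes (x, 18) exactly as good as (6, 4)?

U(6, 4) = 128.
Set U(x, 18) = 128 and solve.
With y = 18: (18 − 2) = 16, so (x − 2)^3 = 128/16 = 8.
Taking the cube root (with x > 2): x − 2 = 2, so x = 4.
Check: U(4, 18) = 128.

x = 4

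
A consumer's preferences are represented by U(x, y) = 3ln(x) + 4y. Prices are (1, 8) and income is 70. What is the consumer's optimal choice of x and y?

MU_x = 3/x, MU_y = 4.
MRS = 3/x ÷ 4.
Tangency: set MRS = p_x/p_y = 1/8 = 0.125.
MRS depends only on x: 0.75/x = 0.125 ⇒ x* = 0.75/0.125 = 6.
From the budget, 8·y = 70 − 1·6 = 64, so y* = 8.

x* = 6, y* = 8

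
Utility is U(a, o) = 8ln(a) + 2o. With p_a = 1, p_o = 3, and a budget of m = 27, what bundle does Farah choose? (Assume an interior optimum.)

MU_a = 8/a, MU_o = 2.
MRS = 8/a ÷ 2.
Tangency: set MRS = p_a/p_o = 1/3.
MRS depends only on a: 4/a = 1/3 ⇒ a* = 4/(1/3) = 12.
From the budget, 3·o = 27 − 1·12 = 15, so o* = 5.

a* = 12, o* = 5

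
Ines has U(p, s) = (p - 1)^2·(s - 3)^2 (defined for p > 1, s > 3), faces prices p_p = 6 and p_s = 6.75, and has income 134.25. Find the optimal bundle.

p* = 10, s* = 11

MU_p = 2·(p−1)·(s−3)^2, MU_s = 2·(p−1)^2·(s−3).
MRS = (s−3)/(p−1).
Tangency: set MRS = p_p/p_s = 6/6.75 = 8/9.
So (s − 3)/(p − 1) = 8/9, i.e. (s − 3) = (8/9)·(p − 1).
Rewrite the budget in excess-of-subsistence terms: 6·(p − 1) + 6.75·(s − 3) = 134.25 − 6·1 − 6.75·3 = 108.
Substituting, 12·(p − 1) = 108, so p − 1 = 9 and p* = 10.
Then s − 3 = (8/9)·9 = 8, so s* = 11.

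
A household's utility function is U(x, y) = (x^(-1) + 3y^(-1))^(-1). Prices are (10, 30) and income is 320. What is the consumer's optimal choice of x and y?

x* = 8, y* = 8

For CES with ρ = -1, MRS = (1/3)·(y/x)^2.
Tangency: set MRS = p_x/p_y = 10/30 = 1/3.
So (y/x)^2 = 1; taking the square root, y/x = 1, i.e. y = x.
Substitute into the budget 10·x + 30·y = 320: 40·x = 320, so x* = 8 and y* = 8.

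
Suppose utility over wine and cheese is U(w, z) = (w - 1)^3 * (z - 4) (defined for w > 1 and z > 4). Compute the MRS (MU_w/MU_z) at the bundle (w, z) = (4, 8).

MRS = 4

MU_w = 3·(w−1)^2·(z−4), MU_z = (w−1)^3.
MRS = (3/1)·(z−4)/(w−1).
At (4, 8): MRS = 4.
That is, one extra unit of w is worth 4 units of z at the margin.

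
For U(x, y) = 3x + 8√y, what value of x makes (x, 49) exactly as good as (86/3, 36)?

x = 26

U(86/3, 36) = 134.
Set U(x, 49) = 134 and solve.
With y = 49: √49 = 7, so 3x = 134 − 8·7 = 78 and x = 26.
Check: U(26, 49) = 134.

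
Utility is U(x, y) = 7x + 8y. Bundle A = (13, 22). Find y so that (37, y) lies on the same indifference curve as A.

y = 1

U(13, 22) = 267.
Set U(37, y) = 267 and solve.
7·37 + 8y = 267 ⇒ 8y = 8 ⇒ y = 1.
Check: U(37, 1) = 267.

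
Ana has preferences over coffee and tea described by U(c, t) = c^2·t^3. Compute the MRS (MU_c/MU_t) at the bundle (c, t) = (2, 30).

MRS = 10

MU_c = 2·c·t^3 and MU_t = 3·c^2·t^2.
MRS = MU_c/MU_t = (2/3)·t/c.
At (2, 30): MRS = 10.
So at (2, 30) the consumer would give up 10 units of t for one more unit of c.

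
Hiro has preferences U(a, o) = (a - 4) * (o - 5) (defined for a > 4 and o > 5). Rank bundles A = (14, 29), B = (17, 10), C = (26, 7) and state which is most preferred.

Evaluate utility at each bundle:
U(A) = 240.
U(B) = 65.
U(C) = 44.
Highest utility is A, so A ≻ B ≻ C.

Bundle A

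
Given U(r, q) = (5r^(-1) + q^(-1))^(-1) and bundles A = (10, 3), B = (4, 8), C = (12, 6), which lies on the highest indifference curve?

Evaluate utility at each bundle:
U(A) = 1.200.
U(B) = 0.727.
U(C) = 1.714.
Highest utility is C, so C ≻ A ≻ B.

Bundle C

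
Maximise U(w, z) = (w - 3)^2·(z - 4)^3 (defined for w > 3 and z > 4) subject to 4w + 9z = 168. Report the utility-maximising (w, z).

w* = 15, z* = 12

MU_w = 2·(w−3)·(z−4)^3, MU_z = 3·(w−3)^2·(z−4)^2.
MRS = (2/3)·(z−4)/(w−3).
Tangency: set MRS = p_w/p_z = 4/9.
So (2/3)·(z − 4)/(w − 3) = 4/9, i.e. (z − 4) = (2/3)·(w − 3).
Rewrite the budget in excess-of-subsistence terms: 4·(w − 3) + 9·(z − 4) = 168 − 4·3 − 9·4 = 120.
Substituting, 10·(w − 3) = 120, so w − 3 = 12 and w* = 15.
Then z − 4 = (2/3)·12 = 8, so z* = 12.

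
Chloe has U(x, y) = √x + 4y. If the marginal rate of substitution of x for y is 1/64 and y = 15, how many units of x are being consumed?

MU_x = 1/(2√x), MU_y = 4.
MRS = 1/(2√x) ÷ 4.
MRS depends only on x: 0.125/√x = 1/64 ⇒ √x = 0.125/(1/64) = 8 ⇒ x = 64.

x = 64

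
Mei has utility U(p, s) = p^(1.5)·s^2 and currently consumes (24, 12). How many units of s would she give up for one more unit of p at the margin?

MRS = 0.375

MU_p = 1.5·√p·s^2 and MU_s = 2·p^(1.5)·s.
MRS = MU_p/MU_s = (0.75)·s/p.
At (24, 12): MRS = 0.375.
So at (24, 12) the consumer would give up 0.375 units of s for one more unit of p.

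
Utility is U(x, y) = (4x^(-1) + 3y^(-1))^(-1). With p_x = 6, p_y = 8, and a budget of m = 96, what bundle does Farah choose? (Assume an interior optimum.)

For CES with ρ = -1, MRS = (4/3)·(y/x)^2.
Tangency: set MRS = p_x/p_y = 6/8 = 0.75.
So (y/x)^2 = 9/16; taking the square root, y/x = 0.75, i.e. y = 0.75·x.
Substitute into the budget 6·x + 8·y = 96: 12·x = 96, so x* = 8 and y* = 0.75·8 = 6.

x* = 8, y* = 6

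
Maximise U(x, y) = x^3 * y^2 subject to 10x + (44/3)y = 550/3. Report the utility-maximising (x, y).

MU_x = 3·x^2·y^2 and MU_y = 2·x^3·y.
MRS = MU_x/MU_y = (3/2)·y/x.
Tangency: set MRS = p_x/p_y = 10/(44/3) = 15/22.
So (3/2)·y/x = 15/22, i.e. y = (5/11)·x.
Substitute into the budget 10·x + (44/3)·y = 550/3: (50/3)·x = 550/3, so x* = 11.
Then y* = (5/11)·11 = 5.

x* = 11, y* = 5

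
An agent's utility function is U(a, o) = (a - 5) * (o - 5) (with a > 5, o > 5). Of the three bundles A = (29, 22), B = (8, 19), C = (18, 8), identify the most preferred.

Evaluate utility at each bundle:
U(A) = 408.
U(B) = 42.
U(C) = 39.
Highest utility is A, so A ≻ B ≻ C.

Bundle A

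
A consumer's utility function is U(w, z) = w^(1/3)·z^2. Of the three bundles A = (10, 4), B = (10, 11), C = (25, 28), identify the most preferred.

Evaluate utility at each bundle:
U(A) = 34.471.
U(B) = 260.687.
U(C) = 2292.430.
Highest utility is C, so C ≻ B ≻ A.

Bundle C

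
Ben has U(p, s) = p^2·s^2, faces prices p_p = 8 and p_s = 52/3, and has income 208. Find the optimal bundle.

p* = 13, s* = 6

MU_p = 2·p·s^2 and MU_s = 2·p^2·s.
MRS = MU_p/MU_s = s/p.
Tangency: set MRS = p_p/p_s = 8/(52/3) = 6/13.
So s/p = 6/13, i.e. s = (6/13)·p.
Substitute into the budget 8·p + (52/3)·s = 208: 16·p = 208, so p* = 13.
Then s* = (6/13)·13 = 6.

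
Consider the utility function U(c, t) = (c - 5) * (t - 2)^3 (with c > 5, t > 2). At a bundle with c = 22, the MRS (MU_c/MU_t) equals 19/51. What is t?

t = 21

MU_c = (t−2)^3, MU_t = 3·(c−5)·(t−2)^2.
MRS = (1/3)·(t−2)/(c−5).
Substitute c = 22: MRS = (t − 2)/51. Setting this equal to 19/51 gives t − 2 = (19/51)·51 = 19, so t = 21.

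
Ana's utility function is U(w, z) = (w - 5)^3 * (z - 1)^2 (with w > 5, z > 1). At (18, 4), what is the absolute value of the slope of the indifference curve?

MRS = 9/26

MU_w = 3·(w−5)^2·(z−1)^2, MU_z = 2·(w−5)^3·(z−1).
MRS = (3/2)·(z−1)/(w−5).
At (18, 4): MRS = 9/26.
The indifference curve has slope −9/26 at this bundle.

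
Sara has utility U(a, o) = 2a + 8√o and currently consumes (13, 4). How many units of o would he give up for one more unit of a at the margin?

MU_a = 2, MU_o = 8/(2√o).
MRS = 2 ÷ (8/(2√o)).
At (13, 4): MRS = 1.
So at (13, 4) the consumer would give up 1 units of o for one more unit of a.

MRS = 1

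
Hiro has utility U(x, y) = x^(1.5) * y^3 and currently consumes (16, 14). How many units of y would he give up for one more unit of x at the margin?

MU_x = 1.5·√x·y^3 and MU_y = 3·x^(1.5)·y^2.
MRS = MU_x/MU_y = (0.5)·y/x.
At (16, 14): MRS = 7/16.
The indifference curve has slope −7/16 at this bundle.

MRS = 7/16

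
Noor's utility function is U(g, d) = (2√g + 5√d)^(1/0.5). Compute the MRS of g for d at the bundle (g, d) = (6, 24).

For CES with ρ = 0.5, MRS = (2/5)·√(d/g).
At (6, 24): MRS = 0.8.
So at (6, 24) the consumer would give up 0.8 units of d for one more unit of g.

MRS = 0.8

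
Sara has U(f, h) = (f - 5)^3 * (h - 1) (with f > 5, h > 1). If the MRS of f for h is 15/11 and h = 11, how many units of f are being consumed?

MU_f = 3·(f−5)^2·(h−1), MU_h = (f−5)^3.
MRS = (3/1)·(h−1)/(f−5).
Substitute h = 11: MRS = 30/(f − 5). Setting this equal to 15/11 gives f − 5 = 30/(15/11) = 22, so f = 27.

f = 27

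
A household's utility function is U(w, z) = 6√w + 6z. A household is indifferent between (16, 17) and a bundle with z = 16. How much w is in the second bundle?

w = 25

U(16, 17) = 126.
Set U(w, 16) = 126 and solve.
With z = 16: 6√w = 126 − 6·16 = 30, so √w = 5 and w = 25.
Check: U(25, 16) = 126.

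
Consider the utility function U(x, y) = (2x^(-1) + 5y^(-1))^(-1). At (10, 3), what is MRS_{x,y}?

For CES with ρ = -1, MRS = (2/5)·(y/x)^2.
At (10, 3): MRS = 9/250.
The indifference curve has slope −9/250 at this bundle.

MRS = 9/250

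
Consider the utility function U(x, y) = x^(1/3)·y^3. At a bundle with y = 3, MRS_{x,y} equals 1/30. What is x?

x = 10

MU_x = 1/3·x^(-2/3)·y^3 and MU_y = 3·x^(1/3)·y^2.
MRS = MU_x/MU_y = (1/9)·y/x.
Substitute y = 3: MRS = (1/3)/x. Setting (1/3)/x = 1/30 gives x = (1/3)/(1/30) = 10.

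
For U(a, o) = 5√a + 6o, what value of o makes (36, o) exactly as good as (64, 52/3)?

o = 19

U(64, 52/3) = 144.
Set U(36, o) = 144 and solve.
With a = 36: √36 = 6, so 6o = 144 − 5·6 = 114 and o = 19.
Check: U(36, 19) = 144.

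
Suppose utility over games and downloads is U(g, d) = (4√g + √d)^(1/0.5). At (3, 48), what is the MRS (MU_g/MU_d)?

MRS = 16

For CES with ρ = 0.5, MRS = (4/1)·√(d/g).
At (3, 48): MRS = 16.
So at (3, 48) the consumer would give up 16 units of d for one more unit of g.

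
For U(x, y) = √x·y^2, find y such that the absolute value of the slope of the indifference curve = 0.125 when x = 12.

MU_x = 0.5·x^(-0.5)·y^2 and MU_y = 2·√x·y.
MRS = MU_x/MU_y = (0.25)·y/x.
Substitute x = 12: MRS = y/48. Setting y/48 = 0.125 gives y = 0.125·48 = 6.

y = 6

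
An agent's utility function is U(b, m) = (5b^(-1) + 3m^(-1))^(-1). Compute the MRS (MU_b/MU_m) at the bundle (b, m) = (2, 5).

For CES with ρ = -1, MRS = (5/3)·(m/b)^2.
At (2, 5): MRS = 125/12.
So at (2, 5) the consumer would give up 125/12 units of m for one more unit of b.

MRS = 125/12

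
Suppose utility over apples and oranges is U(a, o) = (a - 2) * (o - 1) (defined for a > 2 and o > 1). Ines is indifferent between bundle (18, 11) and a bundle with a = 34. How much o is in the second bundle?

o = 6

U(18, 11) = 160.
Set U(34, o) = 160 and solve.
With a = 34: (34 − 2) = 32, so (o − 1) = 160/32 = 5.
So o = 1 + 5 = 6.
Check: U(34, 6) = 160.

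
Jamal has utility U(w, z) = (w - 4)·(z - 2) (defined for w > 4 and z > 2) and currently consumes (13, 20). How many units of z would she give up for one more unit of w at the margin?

MRS = 2

MU_w = (z−2), MU_z = (w−4).
MRS = (z−2)/(w−4).
At (13, 20): MRS = 2.
So at (13, 20) the consumer would give up 2 units of z for one more unit of w.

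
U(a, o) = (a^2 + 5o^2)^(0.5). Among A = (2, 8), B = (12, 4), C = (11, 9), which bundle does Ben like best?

Evaluate utility at each bundle:
U(A) = 18.000.
U(B) = 14.967.
U(C) = 22.935.
Highest utility is C, so C ≻ A ≻ B.

Bundle C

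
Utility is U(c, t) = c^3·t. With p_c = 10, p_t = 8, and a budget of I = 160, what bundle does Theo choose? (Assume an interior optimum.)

c* = 12, t* = 5

MU_c = 3·c^2·t and MU_t = c^3.
MRS = MU_c/MU_t = (3/1)·t/c.
Tangency: set MRS = p_c/p_t = 10/8 = 1.25.
So (3/1)·t/c = 1.25, i.e. t = (5/12)·c.
Substitute into the budget 10·c + 8·t = 160: (40/3)·c = 160, so c* = 12.
Then t* = (5/12)·12 = 5.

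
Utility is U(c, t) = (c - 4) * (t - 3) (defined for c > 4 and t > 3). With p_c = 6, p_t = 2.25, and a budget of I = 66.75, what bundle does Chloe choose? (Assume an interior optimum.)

MU_c = (t−3), MU_t = (c−4).
MRS = (t−3)/(c−4).
Tangency: set MRS = p_c/p_t = 6/2.25 = 8/3.
So (t − 3)/(c − 4) = 8/3, i.e. (t − 3) = (8/3)·(c − 4).
Rewrite the budget in excess-of-subsistence terms: 6·(c − 4) + 2.25·(t − 3) = 66.75 − 6·4 − 2.25·3 = 36.
Substituting, 12·(c − 4) = 36, so c − 4 = 3 and c* = 7.
Then t − 3 = (8/3)·3 = 8, so t* = 11.

c* = 7, t* = 11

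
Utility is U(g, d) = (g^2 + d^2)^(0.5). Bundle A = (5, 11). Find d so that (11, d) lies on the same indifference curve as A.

U depends on (g, d) only through S = g^2 + d^2, so equal utility means equal S. At (5, 11): S = 146.
With g = 11: 11^2 = 121, so d^2 = 146 − 121 = 25.
Hence d = √25 = 5.
Check: U(11, 5) = 12.083.

d = 5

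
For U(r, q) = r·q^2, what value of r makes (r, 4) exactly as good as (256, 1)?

r = 16

U(256, 1) = 256.
Set U(r, 4) = 256 and solve.
With q = 4: 4^2 = 16, so r = 256/16 = 16.
Check: U(16, 4) = 256.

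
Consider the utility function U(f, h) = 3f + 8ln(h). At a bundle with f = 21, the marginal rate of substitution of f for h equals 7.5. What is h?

h = 20

MU_f = 3, MU_h = 8/h.
MRS = 3 ÷ (8/h).
MRS depends only on h: 0.375·h = 7.5 ⇒ h = 7.5/0.375 = 20.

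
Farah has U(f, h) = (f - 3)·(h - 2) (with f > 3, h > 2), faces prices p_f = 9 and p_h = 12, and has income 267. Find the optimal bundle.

MU_f = (h−2), MU_h = (f−3).
MRS = (h−2)/(f−3).
Tangency: set MRS = p_f/p_h = 9/12 = 0.75.
So (h − 2)/(f − 3) = 0.75, i.e. (h − 2) = 0.75·(f − 3).
Rewrite the budget in excess-of-subsistence terms: 9·(f − 3) + 12·(h − 2) = 267 − 9·3 − 12·2 = 216.
Substituting, 18·(f − 3) = 216, so f − 3 = 12 and f* = 15.
Then h − 2 = 0.75·12 = 9, so h* = 11.

f* = 15, h* = 11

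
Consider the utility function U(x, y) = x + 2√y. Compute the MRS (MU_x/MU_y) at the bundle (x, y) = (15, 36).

MU_x = 1, MU_y = 2/(2√y).
MRS = 1 ÷ (2/(2√y)).
At (15, 36): MRS = 6.
That is, one extra unit of x is worth 6 units of y at the margin.

MRS = 6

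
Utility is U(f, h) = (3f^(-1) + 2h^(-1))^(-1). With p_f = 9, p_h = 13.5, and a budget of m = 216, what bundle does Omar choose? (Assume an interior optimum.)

f* = 12, h* = 8

For CES with ρ = -1, MRS = (3/2)·(h/f)^2.
Tangency: set MRS = p_f/p_h = 9/13.5 = 2/3.
So (h/f)^2 = 4/9; taking the square root, h/f = 2/3, i.e. h = (2/3)·f.
Substitute into the budget 9·f + 13.5·h = 216: 18·f = 216, so f* = 12 and h* = (2/3)·12 = 8.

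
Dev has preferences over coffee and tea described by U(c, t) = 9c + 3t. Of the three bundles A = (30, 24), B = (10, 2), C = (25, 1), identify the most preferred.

Bundle A

Evaluate utility at each bundle:
U(A) = 342.
U(B) = 96.
U(C) = 228.
Highest utility is A, so A ≻ C ≻ B.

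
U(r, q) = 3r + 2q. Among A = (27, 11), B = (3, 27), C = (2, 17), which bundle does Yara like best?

Bundle A

Evaluate utility at each bundle:
U(A) = 103.
U(B) = 63.
U(C) = 40.
Highest utility is A, so A ≻ B ≻ C.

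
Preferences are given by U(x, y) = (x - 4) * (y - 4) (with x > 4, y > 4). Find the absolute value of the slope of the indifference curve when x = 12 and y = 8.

MU_x = (y−4), MU_y = (x−4).
MRS = (y−4)/(x−4).
At (12, 8): MRS = 0.5.
So at (12, 8) the consumer would give up 0.5 units of y for one more unit of x.

MRS = 0.5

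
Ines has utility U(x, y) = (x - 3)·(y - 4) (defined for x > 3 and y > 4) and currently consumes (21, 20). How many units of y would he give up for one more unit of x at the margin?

MRS = 8/9

MU_x = (y−4), MU_y = (x−3).
MRS = (y−4)/(x−3).
At (21, 20): MRS = 8/9.
The indifference curve has slope −8/9 at this bundle.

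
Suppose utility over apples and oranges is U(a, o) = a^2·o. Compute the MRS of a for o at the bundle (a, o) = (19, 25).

MRS = 50/19

MU_a = 2·a·o and MU_o = a^2.
MRS = MU_a/MU_o = (2/1)·o/a.
At (19, 25): MRS = 50/19.
That is, one extra unit of a is worth 50/19 units of o at the margin.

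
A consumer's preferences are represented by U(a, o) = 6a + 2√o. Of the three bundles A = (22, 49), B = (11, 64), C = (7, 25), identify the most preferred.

Evaluate utility at each bundle:
U(A) = 146.000.
U(B) = 82.000.
U(C) = 52.000.
Highest utility is A, so A ≻ B ≻ C.

Bundle A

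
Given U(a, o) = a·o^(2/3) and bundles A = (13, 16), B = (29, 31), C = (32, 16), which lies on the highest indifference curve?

Bundle B

Evaluate utility at each bundle:
U(A) = 82.545.
U(B) = 286.180.
U(C) = 203.187.
Highest utility is B, so B ≻ C ≻ A.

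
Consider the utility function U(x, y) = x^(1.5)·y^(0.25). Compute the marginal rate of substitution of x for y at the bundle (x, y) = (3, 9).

MU_x = 1.5·√x·y^(0.25) and MU_y = 0.25·x^(1.5)·y^(-0.75).
MRS = MU_x/MU_y = (6)·y/x.
At (3, 9): MRS = 18.
So at (3, 9) the consumer would give up 18 units of y for one more unit of x.

MRS = 18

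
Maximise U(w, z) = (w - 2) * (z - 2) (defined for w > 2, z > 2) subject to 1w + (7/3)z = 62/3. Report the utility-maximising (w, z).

w* = 9, z* = 5

MU_w = (z−2), MU_z = (w−2).
MRS = (z−2)/(w−2).
Tangency: set MRS = p_w/p_z = 1/(7/3) = 3/7.
So (z − 2)/(w − 2) = 3/7, i.e. (z − 2) = (3/7)·(w − 2).
Rewrite the budget in excess-of-subsistence terms: 1·(w − 2) + (7/3)·(z − 2) = 62/3 − 1·2 − (7/3)·2 = 14.
Substituting, 2·(w − 2) = 14, so w − 2 = 7 and w* = 9.
Then z − 2 = (3/7)·7 = 3, so z* = 5.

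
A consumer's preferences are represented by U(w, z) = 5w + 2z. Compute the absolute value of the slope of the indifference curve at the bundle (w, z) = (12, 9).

MU_w = 5, MU_z = 2, so MRS = 5/2 = 2.5 at every bundle.
At (12, 9): MRS = 2.5.
That is, one extra unit of w is worth 2.5 units of z at the margin.

MRS = 2.5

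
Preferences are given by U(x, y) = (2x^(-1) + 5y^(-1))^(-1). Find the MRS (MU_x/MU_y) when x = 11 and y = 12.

MRS = 288/605

For CES with ρ = -1, MRS = (2/5)·(y/x)^2.
At (11, 12): MRS = 288/605.
The indifference curve has slope −288/605 at this bundle.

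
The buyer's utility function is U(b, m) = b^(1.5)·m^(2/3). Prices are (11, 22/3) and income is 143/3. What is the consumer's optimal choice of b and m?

MU_b = 1.5·√b·m^(2/3) and MU_m = 2/3·b^(1.5)·m^(-1/3).
MRS = MU_b/MU_m = (2.25)·m/b.
Tangency: set MRS = p_b/p_m = 11/(22/3) = 1.5.
So (2.25)·m/b = 1.5, i.e. m = (2/3)·b.
Substitute into the budget 11·b + (22/3)·m = 143/3: (143/9)·b = 143/3, so b* = 3.
Then m* = (2/3)·3 = 2.

b* = 3, m* = 2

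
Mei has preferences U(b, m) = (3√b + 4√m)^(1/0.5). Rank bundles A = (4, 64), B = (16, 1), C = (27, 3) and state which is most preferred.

Evaluate utility at each bundle:
U(A) = 1444.000.
U(B) = 256.000.
U(C) = 507.000.
Highest utility is A, so A ≻ C ≻ B.

Bundle A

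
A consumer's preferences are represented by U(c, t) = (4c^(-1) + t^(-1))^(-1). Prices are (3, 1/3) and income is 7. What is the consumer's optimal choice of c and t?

c* = 2, t* = 3

For CES with ρ = -1, MRS = (4/1)·(t/c)^2.
Tangency: set MRS = p_c/p_t = 3/(1/3) = 9.
So (t/c)^2 = 2.25; taking the square root, t/c = 1.5, i.e. t = 1.5·c.
Substitute into the budget 3·c + (1/3)·t = 7: 3.5·c = 7, so c* = 2 and t* = 1.5·2 = 3.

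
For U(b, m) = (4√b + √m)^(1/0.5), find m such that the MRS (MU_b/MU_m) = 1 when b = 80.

m = 5

For CES with ρ = 0.5, MRS = (4/1)·√(m/b).
Setting (4/1)·√(m/80) = 1 gives √(m/80) = 0.25, so m/80 = 1/16 and m = 5.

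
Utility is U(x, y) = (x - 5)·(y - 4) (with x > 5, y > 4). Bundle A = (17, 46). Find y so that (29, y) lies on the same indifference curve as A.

y = 25

U(17, 46) = 504.
Set U(29, y) = 504 and solve.
With x = 29: (29 − 5) = 24, so (y − 4) = 504/24 = 21.
So y = 4 + 21 = 25.
Check: U(29, 25) = 504.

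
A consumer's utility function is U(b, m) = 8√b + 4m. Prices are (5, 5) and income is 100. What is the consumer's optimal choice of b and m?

MU_b = 8/(2√b), MU_m = 4.
MRS = 8/(2√b) ÷ 4.
Tangency: set MRS = p_b/p_m = 5/5 = 1.
MRS depends only on b: 1/√b = 1 ⇒ √b = 1/1 = 1 ⇒ b* = 1.
From the budget, 5·m = 100 − 5·1 = 95, so m* = 19.

b* = 1, m* = 19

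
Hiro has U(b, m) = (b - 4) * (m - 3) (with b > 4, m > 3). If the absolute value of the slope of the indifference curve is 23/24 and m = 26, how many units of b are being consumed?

b = 28

MU_b = (m−3), MU_m = (b−4).
MRS = (m−3)/(b−4).
Substitute m = 26: MRS = 23/(b − 4). Setting this equal to 23/24 gives b − 4 = 23/(23/24) = 24, so b = 28.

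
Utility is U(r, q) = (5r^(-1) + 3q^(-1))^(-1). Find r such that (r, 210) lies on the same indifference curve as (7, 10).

r = 5

U depends on (r, q) only through S = 5r^(-1) + 3q^(-1), so equal utility means equal S. At (7, 10): S = 71/70.
With q = 210: 3·210^(-1) = 1/70, so 5r^(-1) = 71/70 − 1/70 = 1, i.e. r^(-1) = 0.2.
Hence r = 1/0.2 = 5.
Check: U(5, 210) = 0.9859.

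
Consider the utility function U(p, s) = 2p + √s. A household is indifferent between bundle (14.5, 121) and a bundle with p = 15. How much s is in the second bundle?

s = 100

U(14.5, 121) = 40.
Set U(15, s) = 40 and solve.
With p = 15: √s = 40 − 2·15 = 10, so √s = 10 and s = 100.
Check: U(15, 100) = 40.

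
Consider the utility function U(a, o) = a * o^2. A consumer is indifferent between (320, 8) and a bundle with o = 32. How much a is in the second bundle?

U(320, 8) = 20480.
Set U(a, 32) = 20480 and solve.
With o = 32: 32^2 = 1024, so a = 20480/1024 = 20.
Check: U(20, 32) = 20480.

a = 20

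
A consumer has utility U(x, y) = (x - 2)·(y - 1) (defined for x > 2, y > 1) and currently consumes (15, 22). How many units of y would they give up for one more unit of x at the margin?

MRS = 21/13

MU_x = (y−1), MU_y = (x−2).
MRS = (y−1)/(x−2).
At (15, 22): MRS = 21/13.
The indifference curve has slope −21/13 at this bundle.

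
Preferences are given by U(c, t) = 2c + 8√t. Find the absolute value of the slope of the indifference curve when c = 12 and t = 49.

MRS = 3.5

MU_c = 2, MU_t = 8/(2√t).
MRS = 2 ÷ (8/(2√t)).
At (12, 49): MRS = 3.5.
So at (12, 49) the consumer would give up 3.5 units of t for one more unit of c.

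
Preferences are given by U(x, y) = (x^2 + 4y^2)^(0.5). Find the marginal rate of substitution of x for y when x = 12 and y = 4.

MRS = 0.75

For CES with ρ = 2, MRS = (1/4)·(y/x)^(-1).
At (12, 4): MRS = 0.75.
The indifference curve has slope −0.75 at this bundle.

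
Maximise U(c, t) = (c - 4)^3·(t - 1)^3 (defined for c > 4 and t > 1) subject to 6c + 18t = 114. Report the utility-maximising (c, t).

c* = 10, t* = 3

MU_c = 3·(c−4)^2·(t−1)^3, MU_t = 3·(c−4)^3·(t−1)^2.
MRS = (t−1)/(c−4).
Tangency: set MRS = p_c/p_t = 6/18 = 1/3.
So (t − 1)/(c − 4) = 1/3, i.e. (t − 1) = (1/3)·(c − 4).
Rewrite the budget in excess-of-subsistence terms: 6·(c − 4) + 18·(t − 1) = 114 − 6·4 − 18·1 = 72.
Substituting, 12·(c − 4) = 72, so c − 4 = 6 and c* = 10.
Then t − 1 = (1/3)·6 = 2, so t* = 3.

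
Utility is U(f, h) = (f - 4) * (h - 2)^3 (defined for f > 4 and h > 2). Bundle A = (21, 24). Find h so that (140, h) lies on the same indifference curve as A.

U(21, 24) = 181016.
Set U(140, h) = 181016 and solve.
With f = 140: (140 − 4) = 136, so (h − 2)^3 = 181016/136 = 1331.
Taking the cube root (with h > 2): h − 2 = 11, so h = 13.
Check: U(140, 13) = 181016.

h = 13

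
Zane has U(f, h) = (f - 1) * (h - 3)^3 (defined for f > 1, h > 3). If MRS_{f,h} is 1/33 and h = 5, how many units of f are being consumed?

f = 23

MU_f = (h−3)^3, MU_h = 3·(f−1)·(h−3)^2.
MRS = (1/3)·(h−3)/(f−1).
Substitute h = 5: MRS = (2/3)/(f − 1). Setting this equal to 1/33 gives f − 1 = (2/3)/(1/33) = 22, so f = 23.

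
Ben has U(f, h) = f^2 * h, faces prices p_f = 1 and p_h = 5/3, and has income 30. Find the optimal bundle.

f* = 20, h* = 6

MU_f = 2·f·h and MU_h = f^2.
MRS = MU_f/MU_h = (2/1)·h/f.
Tangency: set MRS = p_f/p_h = 1/(5/3) = 0.6.
So (2/1)·h/f = 0.6, i.e. h = 0.3·f.
Substitute into the budget 1·f + (5/3)·h = 30: 1.5·f = 30, so f* = 20.
Then h* = 0.3·20 = 6.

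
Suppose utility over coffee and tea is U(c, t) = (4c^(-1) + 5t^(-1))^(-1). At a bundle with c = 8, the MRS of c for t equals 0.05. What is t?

t = 2

For CES with ρ = -1, MRS = (4/5)·(t/c)^2.
Setting (4/5)·(t/8)^2 = 0.05 gives (t/8)^2 = 1/16, so t/8 = 0.25 and t = 2.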